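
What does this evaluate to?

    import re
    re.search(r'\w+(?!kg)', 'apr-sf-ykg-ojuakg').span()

A negative assertion filters positions out without eating any characters.
`re.search` scans for the first position where the pattern succeeds.
The match spans [0:3] → 'apr'.

(0, 3)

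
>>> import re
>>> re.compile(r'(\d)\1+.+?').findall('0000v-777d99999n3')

['0', '7', '9']

After group 1 captures some text, `\1` only succeeds where that same text appears again.
One capturing group, so `findall` returns just the captured substring from each match — 3 in all.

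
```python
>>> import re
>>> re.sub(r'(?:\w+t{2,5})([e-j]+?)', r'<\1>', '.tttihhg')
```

Pattern: one or more of a word character, then 2 to 5 of the literal 't' (non-capturing group); then one or more of a character in [e-j] (lazy) (captured).
A non-greedy quantifier consumes as few characters as it can — just enough that the remainder of the pattern still matches from where it stops; whatever follows it matches normally.
Matches: at [1:5] → 'ttti'.
`\1` in the replacement pulls in group 1's text for each match.

'.<i>hhg'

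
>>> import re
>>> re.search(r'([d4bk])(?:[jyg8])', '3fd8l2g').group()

The pattern matches one of [d4bk] (captured); then one of [jyg8] (non-capturing group).
Unlike `match`, `search` isn't anchored — it looks for the pattern anywhere in the string.
The match spans [2:4] → 'd8'.
Captured: group 1 = 'd'.

'd8'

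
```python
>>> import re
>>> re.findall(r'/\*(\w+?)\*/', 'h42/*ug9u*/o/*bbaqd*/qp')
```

['ug9u', 'bbaqd']

Matches: at [3:11] match '/*ug9u*/', group 1 = 'ug9u'; at [12:21] match '/*bbaqd*/', group 1 = 'bbaqd'.
One capturing group, so `findall` returns just the captured substring from each match — 2 in all.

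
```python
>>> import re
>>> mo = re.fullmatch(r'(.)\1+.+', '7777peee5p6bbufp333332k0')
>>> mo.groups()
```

`\1` has to match the exact text group 1 already captured.
`re.fullmatch` requires the pattern to consume the entire string.
The match spans [0:24] → '7777peee5p6bbufp333332k0'.
Captured: group 1 = '7'.

('7',)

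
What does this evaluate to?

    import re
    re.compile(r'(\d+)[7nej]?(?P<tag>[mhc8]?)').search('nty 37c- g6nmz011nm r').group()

'37c'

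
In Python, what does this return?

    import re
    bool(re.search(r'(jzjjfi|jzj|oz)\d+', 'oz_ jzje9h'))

False

Here nothing in the string fits, so the call returns None, and `bool(None)` is False.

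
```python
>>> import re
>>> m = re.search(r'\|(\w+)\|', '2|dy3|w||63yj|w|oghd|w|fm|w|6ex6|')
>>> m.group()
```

`search` walks the string left to right and returns the first match it finds.
The match spans [1:6] → '|dy3|'.
Captured: group 1 = 'dy3'.

'|dy3|'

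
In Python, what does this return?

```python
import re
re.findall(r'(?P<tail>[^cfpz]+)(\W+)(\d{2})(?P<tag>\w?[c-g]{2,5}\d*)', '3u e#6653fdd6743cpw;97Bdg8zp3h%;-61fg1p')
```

4 groups means each result is a tuple of 4 captured strings — 2 here.

[('w', ';', '97', 'Bdg8'), ('3h%;', '-', '61', 'fg1')]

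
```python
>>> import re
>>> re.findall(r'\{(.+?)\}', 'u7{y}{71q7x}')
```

['y', '71q7x']

One capturing group, so `findall` returns just the captured substring from each match — 2 in all.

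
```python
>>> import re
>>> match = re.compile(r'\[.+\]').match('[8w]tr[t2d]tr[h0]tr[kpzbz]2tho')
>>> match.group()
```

'[8w]tr[t2d]tr[h0]tr[kpzbz]'

`re.match` only tries the pattern at the start of the string.
The match spans [0:26] → '[8w]tr[t2d]tr[h0]tr[kpzbz]'.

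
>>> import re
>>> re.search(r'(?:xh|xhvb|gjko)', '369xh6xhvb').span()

Unlike `match`, `search` isn't anchored — it looks for the pattern anywhere in the string.
The match spans [3:5] → 'xh'.

(3, 5)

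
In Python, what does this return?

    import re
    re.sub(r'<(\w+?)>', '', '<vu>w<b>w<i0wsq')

'ww<i0wsq'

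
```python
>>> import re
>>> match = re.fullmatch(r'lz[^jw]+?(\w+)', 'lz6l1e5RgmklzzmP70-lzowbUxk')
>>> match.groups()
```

('lzowbUxk',)

The pattern matches the literal 'lz', then one or more of any character except [jw] (lazy); then one or more of a word character (captured).
`re.fullmatch` requires the pattern to consume the entire string.
The match spans [0:27] → 'lz6l1e5RgmklzzmP70-lzowbUxk'.
Captured: group 1 = 'lzowbUxk'.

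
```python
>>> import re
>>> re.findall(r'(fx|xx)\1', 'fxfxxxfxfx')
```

['fx', 'fx']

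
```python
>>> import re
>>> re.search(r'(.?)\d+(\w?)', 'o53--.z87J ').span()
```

(0, 3)

The pattern matches optionally any character (captured); then one or more of a digit; then optionally a word character (captured).
`search` walks the string left to right and returns the first match it finds.
The match spans [0:3] → 'o53'.
Captured: group 1 = 'o', group 2 = ''.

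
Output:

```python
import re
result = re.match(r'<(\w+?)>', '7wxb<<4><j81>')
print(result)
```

`re.match` only tries the pattern at the start of the string.
Here position 0 doesn't satisfy it, so the call returns None.

None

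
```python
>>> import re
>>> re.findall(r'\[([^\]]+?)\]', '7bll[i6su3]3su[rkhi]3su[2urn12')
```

['i6su3', 'rkhi']

Because there's exactly one group, `findall` drops the full match and keeps group 1 from each hit.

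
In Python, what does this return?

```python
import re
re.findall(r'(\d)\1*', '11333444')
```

The backreference `\1` re-matches whatever the first group consumed, character for character.
With a single group, `findall` returns only what that group captured — 3 items.

['1', '3', '4']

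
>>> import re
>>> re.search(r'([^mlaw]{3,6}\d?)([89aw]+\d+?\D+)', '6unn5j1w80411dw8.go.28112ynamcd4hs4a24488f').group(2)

'w80411dw'

The match spans [0:15] → '6unn5j1w80411dw'.
Captured: group 1 = '6unn5j1', group 2 = 'w80411dw'.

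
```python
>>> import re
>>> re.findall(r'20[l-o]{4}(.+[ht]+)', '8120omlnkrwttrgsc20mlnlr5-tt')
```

['krwttrgsc20mlnlr5-tt']

Pattern: the literal '20', then exactly 4 of a character in [l-o]; then one or more of any character, then one or more of one of [ht] (captured).
Matches: at [2:28] match '20omlnkrwttrgsc20mlnlr5-tt', group 1 = 'krwttrgsc20mlnlr5-tt'.
With a single group, `findall` returns only what that group captured — 1 item.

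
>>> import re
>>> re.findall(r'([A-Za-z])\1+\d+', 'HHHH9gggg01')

['H', 'g']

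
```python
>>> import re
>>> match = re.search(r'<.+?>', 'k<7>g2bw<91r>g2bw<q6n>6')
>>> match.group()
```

'<7>'

The match spans [1:4] → '<7>'.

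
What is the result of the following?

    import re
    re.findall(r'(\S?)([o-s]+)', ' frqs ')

This matches optionally a non-whitespace character (captured); then one or more of a character in [o-s] (captured).
Walking the string: at [1:5] match 'frqs', groups = ('f', 'rqs').
2 groups means the one result is a tuple of 2 captured strings — 1 here.

[('f', 'rqs')]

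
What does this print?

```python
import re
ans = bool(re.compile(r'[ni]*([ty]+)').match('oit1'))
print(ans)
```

Pattern: zero or more of one of [ni]; then one or more of one of [ty] (captured).
`re.match` won't scan ahead — the pattern has to work from the very first character.
Here the string doesn't start with a match, so the call returns None, and `bool(None)` is False.

False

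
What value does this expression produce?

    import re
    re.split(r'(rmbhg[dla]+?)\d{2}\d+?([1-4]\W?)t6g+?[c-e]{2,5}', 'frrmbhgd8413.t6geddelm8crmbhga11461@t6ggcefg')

['fr', 'rmbhgd', '3.', 'lm8c', 'rmbhga', '1@', 'fg']

The pattern matches the literal 'rm', then the literal 'bhg', then one or more of one of [dla] (lazy) (captured); then exactly 2 of a digit, then one or more of a digit (lazy); then a character in [1-4], then optionally a non-word character (captured); then the literal 't6', then one or more of the literal 'g' (lazy), then 2 to 5 of a character in [c-e].
Matches to split on: at [2:20] → 'rmbhgd8413.t6gedde'; at [24:42] → 'rmbhga11461@t6ggce'.
With a capturing group present, the delimiter's captured portion is kept in the result list.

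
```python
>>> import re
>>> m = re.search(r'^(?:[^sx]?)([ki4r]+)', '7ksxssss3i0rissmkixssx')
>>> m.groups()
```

The match spans [0:2] → '7k'.
Captured: group 1 = 'k'.

('k',)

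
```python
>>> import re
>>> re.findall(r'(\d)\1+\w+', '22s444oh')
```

`\1` is not a pattern — it's the concrete string captured by group 1, re-applied verbatim.
Walking the string: at [0:8] match '22s444oh', group 1 = '2'.
`findall` collects group 1 from the one match (1 total).

['2']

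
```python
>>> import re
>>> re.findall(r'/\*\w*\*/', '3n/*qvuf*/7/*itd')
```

['/*qvuf*/']

Since nothing is captured, `findall` lists the 1 matched substring directly.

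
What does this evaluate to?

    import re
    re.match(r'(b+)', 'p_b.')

`match` is anchored at position 0; if the pattern doesn't fit there, it returns None.
Here the pattern fails at index 0, so the call returns None.

None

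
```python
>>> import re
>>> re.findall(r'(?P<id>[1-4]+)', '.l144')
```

['144']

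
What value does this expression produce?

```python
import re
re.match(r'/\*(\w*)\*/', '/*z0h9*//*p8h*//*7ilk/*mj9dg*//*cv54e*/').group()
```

'/*z0h9*/'

`re.match` only tries the pattern at the start of the string.
The match spans [0:8] → '/*z0h9*/'.
Captured: group 1 = 'z0h9'.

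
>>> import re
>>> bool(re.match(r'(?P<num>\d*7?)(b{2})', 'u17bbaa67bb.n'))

False

With `match`, the pattern is implicitly anchored at the beginning.
Here position 0 doesn't satisfy it, so the call returns None, and `bool(None)` is False.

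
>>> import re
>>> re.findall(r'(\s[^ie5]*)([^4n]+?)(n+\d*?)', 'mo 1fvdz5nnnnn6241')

A `+?`/`*?`/`{m,n}?` starts at its minimum and grows only as far as needed for what follows to match.
Multiple groups make `findall` return tuples — one 3-tuple for the one match.

[(' 1fvdz', '5', 'nnnnn')]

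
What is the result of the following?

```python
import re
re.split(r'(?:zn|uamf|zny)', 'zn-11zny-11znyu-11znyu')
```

Alternation tries branches left to right and keeps the first one that lets the overall match succeed at that position.
Splitting on the pattern gives 5 pieces.

['', '-11', 'y-11', 'yu-11', 'yu']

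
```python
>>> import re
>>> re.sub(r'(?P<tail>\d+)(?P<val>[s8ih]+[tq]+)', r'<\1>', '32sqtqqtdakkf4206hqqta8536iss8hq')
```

'<32>dakkf<4206>a<8536>'

Pattern: one or more of a digit (captured as 'tail'); then one or more of one of [s8ih], then one or more of one of [tq] (captured as 'val').
Matches: at [0:8] → '32sqtqqt'; at [13:21] → '4206hqqt'; at [22:32] → '8536iss8hq'.
Each match is replaced using the text its own group 1 captured.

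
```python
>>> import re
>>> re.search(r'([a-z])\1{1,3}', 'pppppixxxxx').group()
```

'pppp'

The backreference `\1` re-matches whatever the first group consumed, character for character.
`re.search` scans for the first position where the pattern succeeds.
The match spans [0:4] → 'pppp'.
Captured: group 1 = 'p'.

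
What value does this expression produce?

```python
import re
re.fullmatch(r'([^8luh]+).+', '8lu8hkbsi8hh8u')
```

None

For `fullmatch`, every character of the input must be accounted for by the pattern.
Here the pattern can't cover the whole string, so the call returns None.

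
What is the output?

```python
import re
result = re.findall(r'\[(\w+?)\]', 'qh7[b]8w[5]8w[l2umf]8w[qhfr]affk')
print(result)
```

Matches: at [3:6] match '[b]', group 1 = 'b'; at [8:11] match '[5]', group 1 = '5'; at [13:20] match '[l2umf]', group 1 = 'l2umf'; at [22:28] match '[qhfr]', group 1 = 'qhfr'.
With a single group, `findall` returns only what that group captured — 4 items.

['b', '5', 'l2umf', 'qhfr']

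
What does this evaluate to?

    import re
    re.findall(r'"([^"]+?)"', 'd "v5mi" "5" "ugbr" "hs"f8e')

['v5mi', '5', 'ugbr', 'hs']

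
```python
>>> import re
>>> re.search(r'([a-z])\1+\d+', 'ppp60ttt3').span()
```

`\1` has to match the exact text group 1 already captured.
The match spans [0:5] → 'ppp60'.

(0, 5)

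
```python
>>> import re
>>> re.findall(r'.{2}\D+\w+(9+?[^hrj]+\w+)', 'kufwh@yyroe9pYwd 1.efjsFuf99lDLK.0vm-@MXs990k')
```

The pattern matches exactly 2 of any character, then one or more of a non-digit, then one or more of a word character; then one or more of the literal '9' (lazy), then one or more of any character except [hrj], then one or more of a word character (captured).
Because there's exactly one group, `findall` drops the full match and keeps group 1 from each hit.

['9pYwd 1.efjsFuf99lDLK', '90k']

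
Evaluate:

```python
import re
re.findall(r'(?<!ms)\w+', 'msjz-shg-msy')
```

Because the assertion is negative and zero-width, positions next to the forbidden text are skipped.
Scanning left to right: at [0:4] → 'msjz'; at [5:8] → 'shg'; at [9:12] → 'msy'.
Since nothing is captured, `findall` lists the 3 matched substrings directly.

['msjz', 'shg', 'msy']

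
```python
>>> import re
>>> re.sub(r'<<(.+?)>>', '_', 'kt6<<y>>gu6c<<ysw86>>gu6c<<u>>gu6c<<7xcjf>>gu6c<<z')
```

'kt6_gu6c_gu6c_gu6c_gu6c<<z'

`sub` substitutes '_' at each match site.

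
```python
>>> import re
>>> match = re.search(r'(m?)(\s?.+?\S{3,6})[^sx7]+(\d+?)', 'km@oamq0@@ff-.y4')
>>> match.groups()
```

Pattern: optionally a literal 'm' (captured); then optionally whitespace, then one or more of any character (lazy), then 3 to 6 of a non-whitespace character (captured); then one or more of any character except [sx7]; then one or more of a digit (lazy) (captured).
A `+?`/`*?`/`{m,n}?` starts at its minimum and grows only as far as needed for what follows to match.
Unlike `match`, `search` isn't anchored — it looks for the pattern anywhere in the string.
The match spans [0:16] → 'km@oamq0@@ff-.y4'.
Captured: group 1 = '', group 2 = 'km@oamq', group 3 = '4'.

('', 'km@oamq', '4')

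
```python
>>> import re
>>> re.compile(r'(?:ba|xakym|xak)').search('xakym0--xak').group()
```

Alternation tries branches left to right and keeps the first one that lets the overall match succeed at that position.
`re.search` tries every starting position until one works.
The match spans [0:5] → 'xakym'.

'xakym'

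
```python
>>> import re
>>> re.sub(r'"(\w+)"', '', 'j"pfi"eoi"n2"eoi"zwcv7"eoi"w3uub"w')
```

'jeoieoieoiw'

Every occurrence is swapped for ''.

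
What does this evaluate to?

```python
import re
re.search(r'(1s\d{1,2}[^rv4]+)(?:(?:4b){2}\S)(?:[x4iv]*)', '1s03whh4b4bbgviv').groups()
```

('1s03whh',)

The match spans [0:12] → '1s03whh4b4bb'.
Captured: group 1 = '1s03whh'.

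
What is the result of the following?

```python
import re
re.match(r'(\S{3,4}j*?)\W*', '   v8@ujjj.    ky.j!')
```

The pattern matches 3 to 4 of a non-whitespace character, then zero or more of a literal 'j' (lazy) (captured); then zero or more of a non-word character.
`re.match` won't scan ahead — the pattern has to work from the very first character.
Here position 0 doesn't satisfy it, so the call returns None.

None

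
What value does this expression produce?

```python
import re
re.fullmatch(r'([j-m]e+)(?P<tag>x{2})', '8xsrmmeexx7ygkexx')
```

`re.fullmatch` requires the pattern to consume the entire string.
Here the string isn't matched end-to-end, so the call returns None.

None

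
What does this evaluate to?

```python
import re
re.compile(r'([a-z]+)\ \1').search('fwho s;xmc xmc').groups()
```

The backreference `\1` re-matches whatever the first group consumed, character for character.
`re.search` scans for the first position where the pattern succeeds.
The match spans [7:14] → 'xmc xmc'.
Captured: group 1 = 'xmc'.

('xmc',)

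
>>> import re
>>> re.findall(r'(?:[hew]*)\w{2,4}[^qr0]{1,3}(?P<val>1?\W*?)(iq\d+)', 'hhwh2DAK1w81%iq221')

The pattern matches zero or more of one of [hew] (non-capturing group); then 2 to 4 of a word character, then 1 to 3 of any character except [qr0]; then optionally a literal '1', then zero or more of a non-word character (lazy) (captured as 'val'); then the literal 'iq', then one or more of a digit (captured).
Walking the string: at [0:18] match 'hhwh2DAK1w81%iq221', groups = ('1%', 'iq221').
`findall` packs the 2 group values into a tuple for every match.

[('1%', 'iq221')]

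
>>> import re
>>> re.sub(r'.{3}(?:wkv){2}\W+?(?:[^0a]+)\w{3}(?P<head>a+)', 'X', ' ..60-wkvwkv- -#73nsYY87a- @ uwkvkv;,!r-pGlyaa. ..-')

' ..X- @ uwkvkv;,!r-pGlyaa. ..-'

The pattern matches exactly 3 of any character; then the literal 'wkv' repeated 2 times, then one or more of a non-word character (lazy); then one or more of any character except [0a] (non-capturing group); then exactly 3 of a word character; then one or more of a literal 'a' (captured as 'head').
Matches: at [3:25] → '60-wkvwkv- -#73nsYY87a'.
Every occurrence is swapped for 'X'.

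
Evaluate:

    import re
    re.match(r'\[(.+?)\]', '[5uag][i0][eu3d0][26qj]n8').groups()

The match spans [0:6] → '[5uag]'.
Captured: group 1 = '5uag'.

('5uag',)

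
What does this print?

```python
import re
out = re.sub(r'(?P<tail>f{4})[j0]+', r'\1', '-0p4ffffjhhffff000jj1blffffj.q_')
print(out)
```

This matches exactly 4 of a literal 'f' (captured as 'tail'); then one or more of one of [j0].
Matches: at [4:9] → 'ffffj'; at [11:20] → 'ffff000jj'; at [23:28] → 'ffffj'.
The replacement refers to a captured group, so each match is rewritten using its own captured text.

-0p4ffffhhffff1blffff.q_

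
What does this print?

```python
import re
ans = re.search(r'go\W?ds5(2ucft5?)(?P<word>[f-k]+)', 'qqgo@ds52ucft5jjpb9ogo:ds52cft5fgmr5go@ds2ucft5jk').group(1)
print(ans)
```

2ucft5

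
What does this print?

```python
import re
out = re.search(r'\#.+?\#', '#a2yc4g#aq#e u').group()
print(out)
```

Lazy quantifiers expand one character at a time until the remainder of the pattern can match.
`search` walks the string left to right and returns the first match it finds.
The match spans [0:8] → '#a2yc4g#'.

#a2yc4g#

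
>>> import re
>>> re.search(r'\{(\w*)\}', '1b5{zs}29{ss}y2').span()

(3, 7)

The match spans [3:7] → '{zs}'.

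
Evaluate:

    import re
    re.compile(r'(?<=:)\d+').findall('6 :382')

['382']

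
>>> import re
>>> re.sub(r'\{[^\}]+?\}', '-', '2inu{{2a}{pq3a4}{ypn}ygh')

Matches: at [4:9] → '{{2a}'; at [9:16] → '{pq3a4}'; at [16:21] → '{ypn}'.
Each match is replaced by '-'.

'2inu---ygh'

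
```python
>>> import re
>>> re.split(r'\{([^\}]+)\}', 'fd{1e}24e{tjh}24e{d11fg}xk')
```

['fd', '1e', '24e', 'tjh', '24e', 'd11fg', 'xk']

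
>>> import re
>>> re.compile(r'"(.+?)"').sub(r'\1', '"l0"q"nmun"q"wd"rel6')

With the lazy modifier that quantifier settles for the fewest repetitions that let the rest of the pattern succeed (the atoms after it are unaffected and can still be greedy).
Matches: at [0:4] → '"l0"'; at [5:11] → '"nmun"'; at [12:16] → '"wd"'.
Each match is replaced using the text its own group 1 captured.

'l0qnmunqwdrel6'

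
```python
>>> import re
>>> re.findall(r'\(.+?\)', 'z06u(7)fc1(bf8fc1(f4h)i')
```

Lazy quantifiers expand one character at a time until the remainder of the pattern can match.
Scanning left to right: at [4:7] → '(7)'; at [10:22] → '(bf8fc1(f4h)'.
`findall` yields the raw match text (2 of them) because the pattern has no groups.

['(7)', '(bf8fc1(f4h)']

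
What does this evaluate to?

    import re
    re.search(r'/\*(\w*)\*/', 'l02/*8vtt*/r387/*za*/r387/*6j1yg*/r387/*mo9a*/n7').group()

'/*8vtt*/'

`search` walks the string left to right and returns the first match it finds.
The match spans [3:11] → '/*8vtt*/'.
Captured: group 1 = '8vtt'.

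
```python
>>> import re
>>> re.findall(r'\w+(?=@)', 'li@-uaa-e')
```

['li']

The positive lookaround only admits positions where the adjacent text matches; those characters stay outside the span.
Walking the string: at [0:2] → 'li'.
No capturing groups, so `findall` returns the 1 full match string.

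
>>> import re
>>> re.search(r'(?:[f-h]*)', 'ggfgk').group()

Pattern: zero or more of a character in [f-h] (non-capturing group).
The match spans [0:4] → 'ggfg'.

'ggfg'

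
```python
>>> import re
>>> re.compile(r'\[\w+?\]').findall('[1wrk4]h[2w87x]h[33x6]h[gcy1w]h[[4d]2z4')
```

No capturing groups, so `findall` returns the 5 full match strings.

['[1wrk4]', '[2w87x]', '[33x6]', '[gcy1w]', '[4d]']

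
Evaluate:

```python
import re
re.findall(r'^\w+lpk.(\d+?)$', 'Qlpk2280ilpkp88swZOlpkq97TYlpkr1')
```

['1']

Pattern: anchored at the start of the string; then one or more of a word character, then the literal 'lpk', then any character; then one or more of a digit (lazy) (captured); then anchored at the end.
Scanning left to right: at [0:32] match 'Qlpk2280ilpkp88swZOlpkq97TYlpkr1', group 1 = '1'.
`findall` collects group 1 from the one match (1 total).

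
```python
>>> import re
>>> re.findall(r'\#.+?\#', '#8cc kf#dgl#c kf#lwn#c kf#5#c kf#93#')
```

['#8cc kf#', '#c kf#', '#c kf#', '#c kf#']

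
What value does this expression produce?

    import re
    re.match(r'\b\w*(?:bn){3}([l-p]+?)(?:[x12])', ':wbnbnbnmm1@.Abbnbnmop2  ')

Pattern: a word boundary (`\b`, zero-width); then zero or more of a word character, then the literal 'bn' repeated 3 times; then one or more of a character in [l-p] (lazy) (captured); then one of [x12] (non-capturing group).
`re.match` won't scan ahead — the pattern has to work from the very first character.
Here the string doesn't start with a match, so the call returns None.

None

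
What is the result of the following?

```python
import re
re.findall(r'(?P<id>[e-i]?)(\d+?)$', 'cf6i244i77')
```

[('i', '77')]

This matches optionally a character in [e-i] (captured as 'id'); then one or more of a digit (lazy) (captured); then anchored at the end.
Matches: at [7:10] match 'i77', groups = ('i', '77').
Multiple groups make `findall` return tuples — one 2-tuple for the one match.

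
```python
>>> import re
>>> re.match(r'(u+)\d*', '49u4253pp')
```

None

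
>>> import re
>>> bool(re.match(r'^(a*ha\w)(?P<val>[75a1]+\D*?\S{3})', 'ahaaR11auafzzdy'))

`re.match` only tries the pattern at the start of the string.
Here position 0 doesn't satisfy it, so the call returns None, and `bool(None)` is False.

False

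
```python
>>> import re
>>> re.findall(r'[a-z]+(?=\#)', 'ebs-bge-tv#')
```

The lookaround is zero-width — it requires the adjacent text to match without consuming it, so the asserted text isn't part of the match.
Matches: at [8:10] → 'tv'.
No capturing groups, so `findall` returns the 1 full match string.

['tv']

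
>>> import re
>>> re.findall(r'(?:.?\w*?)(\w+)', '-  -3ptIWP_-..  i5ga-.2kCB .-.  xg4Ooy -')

`findall` collects group 1 from each match (4 total).

['3ptIWP_', 'i5ga', '2kCB', 'xg4Ooy']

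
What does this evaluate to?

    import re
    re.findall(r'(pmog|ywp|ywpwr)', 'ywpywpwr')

`|` is ordered: at each position the engine commits to the first alternative that works.
Walking the string: at [0:3] match 'ywp', group 1 = 'ywp'; at [3:6] match 'ywp', group 1 = 'ywp'.
One capturing group, so `findall` returns just the captured substring from each match — 2 in all.

['ywp', 'ywp']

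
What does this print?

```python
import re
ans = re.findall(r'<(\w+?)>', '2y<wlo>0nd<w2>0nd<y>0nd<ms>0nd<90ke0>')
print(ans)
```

['wlo', 'w2', 'y', 'ms', '90ke0']

Scanning left to right: at [2:7] match '<wlo>', group 1 = 'wlo'; at [10:14] match '<w2>', group 1 = 'w2'; at [17:20] match '<y>', group 1 = 'y'; at [23:27] match '<ms>', group 1 = 'ms'; at [30:37] match '<90ke0>', group 1 = '90ke0'.
One capturing group, so `findall` returns just the captured substring from each match — 5 in all.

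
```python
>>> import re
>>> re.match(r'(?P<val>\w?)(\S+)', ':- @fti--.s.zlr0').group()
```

':-'

The pattern matches optionally a word character (captured as 'val'); then one or more of a non-whitespace character (captured).
`re.match` only tries the pattern at the start of the string.
The match spans [0:2] → ':-'.
Captured: group 1 = '', group 2 = ':-'.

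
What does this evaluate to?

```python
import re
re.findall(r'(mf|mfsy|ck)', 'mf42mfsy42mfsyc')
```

Alternation isn't longest-match — the leftmost alternative that fits at this position is chosen.
Because there's exactly one group, `findall` drops the full match and keeps group 1 from each hit.

['mf', 'mf', 'mf']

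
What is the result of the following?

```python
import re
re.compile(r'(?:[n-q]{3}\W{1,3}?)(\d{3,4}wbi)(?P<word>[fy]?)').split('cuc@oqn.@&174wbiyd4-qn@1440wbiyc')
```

The pattern matches exactly 3 of a character in [n-q], then 1 to 3 of a non-word character (lazy) (non-capturing group); then 3 to 4 of a digit, then the literal 'wbi' (captured); then optionally one of [fy] (captured as 'word').
Matches to split on: at [4:17] → 'oqn.@&174wbiy'.
The group in the pattern means `split` returns the separators' captures alongside the pieces.

['cuc@', '174wbi', 'y', 'd4-qn@1440wbiyc']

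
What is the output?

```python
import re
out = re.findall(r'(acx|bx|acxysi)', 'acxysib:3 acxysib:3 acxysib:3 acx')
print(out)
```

The regex engine tests alternatives in the order written; an earlier branch that matches wins even if a later one would match more.
Scanning left to right: at [0:3] match 'acx', group 1 = 'acx'; at [10:13] match 'acx', group 1 = 'acx'; at [20:23] match 'acx', group 1 = 'acx'; at [30:33] match 'acx', group 1 = 'acx'.
With a single group, `findall` returns only what that group captured — 4 items.

['acx', 'acx', 'acx', 'acx']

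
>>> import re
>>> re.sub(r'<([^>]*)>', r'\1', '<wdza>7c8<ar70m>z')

'wdza7c8ar70mz'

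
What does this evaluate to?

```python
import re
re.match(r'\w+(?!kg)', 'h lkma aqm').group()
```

'h'

`match` is anchored at position 0; if the pattern doesn't fit there, it returns None.
The match spans [0:1] → 'h'.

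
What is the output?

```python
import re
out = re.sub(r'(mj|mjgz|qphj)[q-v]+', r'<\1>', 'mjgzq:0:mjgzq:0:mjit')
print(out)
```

<mjgz>:0:<mjgz>:0:mjit

`\1` in the replacement pulls in group 1's text for each match.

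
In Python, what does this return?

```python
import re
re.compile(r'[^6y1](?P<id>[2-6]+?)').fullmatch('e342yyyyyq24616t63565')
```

None

`re.fullmatch` requires the pattern to consume the entire string.
Here there's no way to consume every character, so the call returns None.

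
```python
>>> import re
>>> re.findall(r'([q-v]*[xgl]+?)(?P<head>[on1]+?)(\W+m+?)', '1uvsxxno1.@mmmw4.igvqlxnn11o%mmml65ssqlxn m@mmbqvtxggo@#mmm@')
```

This matches zero or more of a character in [q-v], then one or more of one of [xgl] (lazy) (captured); then one or more of one of [on1] (lazy) (captured as 'head'); then one or more of a non-word character, then one or more of the literal 'm' (lazy) (captured).
The `?` after the quantifier makes it lazy — it takes as little as possible before letting the rest of the pattern try.
Scanning left to right: at [1:12] match 'uvsxxno1.@m', groups = ('uvsxx', 'no1', '.@m'); at [19:30] match 'vqlxnn11o%m', groups = ('vqlx', 'nn11o', '%m'); at [35:43] match 'ssqlxn m', groups = ('ssqlx', 'n', ' m'); at [47:57] match 'qvtxggo@#m', groups = ('qvtxgg', 'o', '@#m').
With 3 capturing groups, `findall` returns a 3-tuple per match.

[('uvsxx', 'no1', '.@m'), ('vqlx', 'nn11o', '%m'), ('ssqlx', 'n', ' m'), ('qvtxgg', 'o', '@#m')]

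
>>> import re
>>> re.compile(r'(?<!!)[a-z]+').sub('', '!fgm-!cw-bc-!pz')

'!f-!c--!p'

A negative assertion filters positions out without eating any characters.
Matches: at [2:4] → 'gm'; at [7:8] → 'w'; at [9:11] → 'bc'; at [14:15] → 'z'.
`sub` substitutes '' at each match site.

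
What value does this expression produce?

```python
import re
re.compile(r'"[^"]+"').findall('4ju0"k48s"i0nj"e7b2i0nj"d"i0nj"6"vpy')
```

No capturing groups, so `findall` returns the 3 full match strings.

['"k48s"', '"e7b2i0nj"', '"i0nj"']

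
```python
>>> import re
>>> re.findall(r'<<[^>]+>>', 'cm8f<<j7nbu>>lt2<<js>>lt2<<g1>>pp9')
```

['<<j7nbu>>', '<<js>>', '<<g1>>']

Since nothing is captured, `findall` lists the 3 matched substrings directly.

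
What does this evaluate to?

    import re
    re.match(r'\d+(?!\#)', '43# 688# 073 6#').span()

(0, 1)

With `match`, the pattern is implicitly anchored at the beginning.
The match spans [0:1] → '4'.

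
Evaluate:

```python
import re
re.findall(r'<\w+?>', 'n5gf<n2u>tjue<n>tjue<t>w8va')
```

['<n2u>', '<n>', '<t>']

No capturing groups, so `findall` returns the 3 full match strings.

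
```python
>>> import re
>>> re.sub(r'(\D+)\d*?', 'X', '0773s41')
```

Each match is replaced by 'X'.

'0773X41'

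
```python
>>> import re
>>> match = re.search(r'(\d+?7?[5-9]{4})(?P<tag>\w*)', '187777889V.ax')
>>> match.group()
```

Pattern: one or more of a digit (lazy), then optionally the literal '7', then exactly 4 of a character in [5-9] (captured); then zero or more of a word character (captured as 'tag').
`re.search` tries every starting position until one works.
The match spans [0:10] → '187777889V'.
Captured: group 1 = '18777', group 2 = '7889V'.

'187777889V'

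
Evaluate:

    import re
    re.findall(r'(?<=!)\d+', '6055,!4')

['4']

Because the assertion is zero-width, the text it checks is not consumed and won't appear in the result.
No capturing groups, so `findall` returns the 1 full match string.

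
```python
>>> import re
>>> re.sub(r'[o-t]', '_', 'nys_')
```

The pattern matches a character in [o-t].
Each match is replaced by '_'.

'ny__'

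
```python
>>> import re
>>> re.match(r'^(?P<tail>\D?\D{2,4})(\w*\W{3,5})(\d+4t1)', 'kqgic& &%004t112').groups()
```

The pattern matches anchored at the start of the string; then optionally a non-digit, then 2 to 4 of a non-digit (captured as 'tail'); then zero or more of a word character, then 3 to 5 of a non-word character (captured); then one or more of a digit, then the literal '4t1' (captured).
`match` is anchored at position 0; if the pattern doesn't fit there, it returns None.
The match spans [0:14] → 'kqgic& &%004t1'.
Captured: group 1 = 'kqgic', group 2 = '& &%', group 3 = '004t1'.

('kqgic', '& &%', '004t1')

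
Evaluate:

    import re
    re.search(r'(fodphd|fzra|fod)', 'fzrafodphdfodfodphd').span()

(0, 4)

Unlike `match`, `search` isn't anchored — it looks for the pattern anywhere in the string.
The match spans [0:4] → 'fzra'.
Captured: group 1 = 'fzra'.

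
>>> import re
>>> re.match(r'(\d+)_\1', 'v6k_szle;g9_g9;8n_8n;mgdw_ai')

None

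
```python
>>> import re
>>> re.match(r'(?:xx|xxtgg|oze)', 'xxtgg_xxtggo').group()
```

With `match`, the pattern is implicitly anchored at the beginning.
The match spans [0:2] → 'xx'.

'xx'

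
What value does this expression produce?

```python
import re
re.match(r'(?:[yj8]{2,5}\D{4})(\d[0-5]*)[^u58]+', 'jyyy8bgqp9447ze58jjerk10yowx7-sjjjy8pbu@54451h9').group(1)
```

'944'

The pattern matches 2 to 5 of one of [yj8], then exactly 4 of a non-digit (non-capturing group); then a digit, then zero or more of a character in [0-5] (captured); then one or more of any character except [u58].
With `match`, the pattern is implicitly anchored at the beginning.
The match spans [0:15] → 'jyyy8bgqp9447ze'.
Captured: group 1 = '944'.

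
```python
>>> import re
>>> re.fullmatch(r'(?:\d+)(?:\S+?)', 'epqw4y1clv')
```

None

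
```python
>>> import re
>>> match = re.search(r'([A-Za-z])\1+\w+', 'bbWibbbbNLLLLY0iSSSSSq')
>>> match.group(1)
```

After group 1 captures some text, `\1` only succeeds where that same text appears again.
`search` walks the string left to right and returns the first match it finds.
The match spans [0:22] → 'bbWibbbbNLLLLY0iSSSSSq'.
Captured: group 1 = 'b'.

'b'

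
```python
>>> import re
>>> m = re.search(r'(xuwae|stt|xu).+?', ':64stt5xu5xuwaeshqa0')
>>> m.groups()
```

`re.search` scans for the first position where the pattern succeeds.
The match spans [3:7] → 'stt5'.
Captured: group 1 = 'stt'.

('stt',)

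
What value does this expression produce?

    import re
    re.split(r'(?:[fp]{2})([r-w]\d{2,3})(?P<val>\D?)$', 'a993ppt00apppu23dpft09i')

`re.split` interleaves the captured-group text with the surrounding fragments.

['a993ppt00apppu23d', 't09', 'i', '']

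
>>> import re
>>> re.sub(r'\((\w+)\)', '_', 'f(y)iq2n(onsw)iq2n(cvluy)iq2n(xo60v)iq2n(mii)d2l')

Matches: at [1:4] → '(y)'; at [8:14] → '(onsw)'; at [18:25] → '(cvluy)'; at [29:36] → '(xo60v)'; at [40:45] → '(mii)'.
Every occurrence is swapped for '_'.

'f_iq2n_iq2n_iq2n_iq2n_d2l'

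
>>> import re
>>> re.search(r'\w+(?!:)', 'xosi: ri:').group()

'xos'

The negative lookahead/lookbehind blocks any match where the forbidden context is present.
Unlike `match`, `search` isn't anchored — it looks for the pattern anywhere in the string.
The match spans [0:3] → 'xos'.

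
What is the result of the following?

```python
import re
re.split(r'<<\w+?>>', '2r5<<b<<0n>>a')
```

Splitting on the pattern gives 2 pieces.

['2r5<<b', 'a']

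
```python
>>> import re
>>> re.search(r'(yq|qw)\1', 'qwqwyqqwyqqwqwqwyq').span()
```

(0, 4)

`\1` is not a pattern — it's the concrete string captured by group 1, re-applied verbatim.
`re.search` tries every starting position until one works.
The match spans [0:4] → 'qwqw'.
Captured: group 1 = 'qw'.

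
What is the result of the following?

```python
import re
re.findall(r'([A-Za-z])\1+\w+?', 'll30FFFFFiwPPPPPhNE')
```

['l', 'F', 'P']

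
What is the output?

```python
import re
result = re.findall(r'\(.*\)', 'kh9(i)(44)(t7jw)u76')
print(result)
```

['(i)(44)(t7jw)']

Walking the string: at [3:16] → '(i)(44)(t7jw)'.
Since nothing is captured, `findall` lists the 1 matched substring directly.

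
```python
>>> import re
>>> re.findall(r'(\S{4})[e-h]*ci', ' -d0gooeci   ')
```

['0goo']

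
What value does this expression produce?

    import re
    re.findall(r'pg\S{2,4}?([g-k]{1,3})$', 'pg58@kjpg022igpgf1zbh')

['h']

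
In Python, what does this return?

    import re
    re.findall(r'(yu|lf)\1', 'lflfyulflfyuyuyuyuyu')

`\1` has to match the exact text group 1 already captured.
Walking the string: at [0:4] match 'lflf', group 1 = 'lf'; at [6:10] match 'lflf', group 1 = 'lf'; at [10:14] match 'yuyu', group 1 = 'yu'; at [14:18] match 'yuyu', group 1 = 'yu'.
With a single group, `findall` returns only what that group captured — 4 items.

['lf', 'lf', 'yu', 'yu']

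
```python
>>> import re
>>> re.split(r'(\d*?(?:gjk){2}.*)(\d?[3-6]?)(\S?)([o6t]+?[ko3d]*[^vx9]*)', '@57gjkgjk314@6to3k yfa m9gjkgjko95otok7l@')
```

['@', '57gjkgjk314@6to3k yfa m9gjkgjko95ot', '', '', 'ok7l@', '']

The pattern matches zero or more of a digit (lazy), then the literal 'gjk' repeated 2 times, then zero or more of any character (captured); then optionally a digit, then optionally a character in [3-6] (captured); then optionally a non-whitespace character (captured); then one or more of one of [o6t] (lazy), then zero or more of one of [ko3d], then zero or more of any character except [vx9] (captured).
Matches to split on: at [1:41] → '57gjkgjk314@6to3k yfa m9gjkgjko95otok7l@'.
`re.split` interleaves the captured-group text with the surrounding fragments.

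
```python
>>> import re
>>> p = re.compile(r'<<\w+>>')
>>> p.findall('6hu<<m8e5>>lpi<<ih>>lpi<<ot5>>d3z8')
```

['<<m8e5>>', '<<ih>>', '<<ot5>>']

Matches: at [3:11] → '<<m8e5>>'; at [14:20] → '<<ih>>'; at [23:30] → '<<ot5>>'.
Since nothing is captured, `findall` lists the 3 matched substrings directly.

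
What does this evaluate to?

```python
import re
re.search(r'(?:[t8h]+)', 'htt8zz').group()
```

'htt8'

Pattern: one or more of one of [t8h] (non-capturing group).
The match spans [0:4] → 'htt8'.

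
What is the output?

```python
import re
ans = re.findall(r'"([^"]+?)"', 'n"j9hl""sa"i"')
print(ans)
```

Scanning left to right: at [1:7] match '"j9hl"', group 1 = 'j9hl'; at [7:11] match '"sa"', group 1 = 'sa'.
`findall` collects group 1 from each match (2 total).

['j9hl', 'sa']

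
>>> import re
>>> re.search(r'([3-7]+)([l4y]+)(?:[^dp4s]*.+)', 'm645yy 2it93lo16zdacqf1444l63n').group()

'645yy 2it93lo16zdacqf1444l63n'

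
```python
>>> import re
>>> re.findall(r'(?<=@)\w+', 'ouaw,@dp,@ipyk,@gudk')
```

['dp', 'ipyk', 'gudk']

The lookaround is zero-width — it requires the adjacent text to match without consuming it, so the asserted text isn't part of the match.
Walking the string: at [6:8] → 'dp'; at [10:14] → 'ipyk'; at [16:20] → 'gudk'.
With no groups in the pattern, `findall` gives back each whole match — 3 here.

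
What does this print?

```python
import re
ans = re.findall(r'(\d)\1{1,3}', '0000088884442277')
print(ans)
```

['0', '8', '4', '2', '7']

The backreference `\1` re-matches whatever the first group consumed, character for character.
One capturing group, so `findall` returns just the captured substring from each match — 5 in all.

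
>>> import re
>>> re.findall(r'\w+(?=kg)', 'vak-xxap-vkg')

['v']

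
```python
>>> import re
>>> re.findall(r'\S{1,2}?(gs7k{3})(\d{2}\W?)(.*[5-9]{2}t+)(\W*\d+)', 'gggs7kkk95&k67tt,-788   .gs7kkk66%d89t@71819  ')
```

This matches 1 to 2 of a non-whitespace character (lazy); then the literal 'gs7', then exactly 3 of a literal 'k' (captured); then exactly 2 of a digit, then optionally a non-word character (captured); then zero or more of any character, then exactly 2 of a character in [5-9], then one or more of a literal 't' (captured); then zero or more of a non-word character, then one or more of a digit (captured).
Matches: at [0:44] match 'gggs7kkk95&k67tt,-788   .gs7kkk66%d89t@71819', groups = ('gs7kkk', '95&', 'k67tt,-788   .gs7kkk66%d89t', '@71819').
With 4 capturing groups, `findall` returns a 4-tuple per match.

[('gs7kkk', '95&', 'k67tt,-788   .gs7kkk66%d89t', '@71819')]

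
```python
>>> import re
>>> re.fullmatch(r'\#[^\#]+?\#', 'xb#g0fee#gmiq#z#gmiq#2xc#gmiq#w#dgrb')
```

`re.fullmatch` is like wrapping the pattern in `^…$` (in single-line mode).
Here there's no way to consume every character, so the call returns None.

None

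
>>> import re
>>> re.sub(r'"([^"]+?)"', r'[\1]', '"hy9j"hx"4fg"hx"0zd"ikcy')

'[hy9j]hx[4fg]hx[0zd]ikcy'

Matches: at [0:6] → '"hy9j"'; at [8:13] → '"4fg"'; at [15:20] → '"0zd"'.
The replacement refers to a captured group, so each match is rewritten using its own captured text.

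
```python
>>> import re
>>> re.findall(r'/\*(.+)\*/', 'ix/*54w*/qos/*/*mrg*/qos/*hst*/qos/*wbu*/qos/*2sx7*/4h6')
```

['54w*/qos/*/*mrg*/qos/*hst*/qos/*wbu*/qos/*2sx7']

Scanning left to right: at [2:52] match '/*54w*/qos/*/*mrg*/qos/*hst*/qos/*wbu*/qos/*2sx7*/', group 1 = '54w*/qos/*/*mrg*/qos/*hst*/qos/*wbu*/qos/*2sx7'.
One capturing group, so `findall` returns just the captured substring from the one match — 1 in all.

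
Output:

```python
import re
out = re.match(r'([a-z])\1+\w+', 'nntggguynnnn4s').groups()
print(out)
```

('n',)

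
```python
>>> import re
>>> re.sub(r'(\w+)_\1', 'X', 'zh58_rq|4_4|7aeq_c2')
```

'zh58_rq|X|7aeq_c2'

`\1` is not a pattern — it's the concrete string captured by group 1, re-applied verbatim.
Matches: at [8:11] → '4_4'.
Every occurrence is swapped for 'X'.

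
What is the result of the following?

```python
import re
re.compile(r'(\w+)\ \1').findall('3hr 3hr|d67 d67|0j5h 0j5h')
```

['3hr', 'd67', '0j5h']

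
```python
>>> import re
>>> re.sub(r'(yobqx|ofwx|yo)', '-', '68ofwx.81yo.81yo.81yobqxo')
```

Alternation isn't longest-match — the leftmost alternative that fits at this position is chosen.
Matches: at [2:6] → 'ofwx'; at [9:11] → 'yo'; at [14:16] → 'yo'; at [19:24] → 'yobqx'.
`sub` substitutes '-' at each match site.

'68-.81-.81-.81-o'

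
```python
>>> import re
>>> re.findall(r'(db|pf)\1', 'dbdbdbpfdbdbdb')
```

`\1` is not a pattern — it's the concrete string captured by group 1, re-applied verbatim.
Matches: at [0:4] match 'dbdb', group 1 = 'db'; at [8:12] match 'dbdb', group 1 = 'db'.
`findall` collects group 1 from each match (2 total).

['db', 'db']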